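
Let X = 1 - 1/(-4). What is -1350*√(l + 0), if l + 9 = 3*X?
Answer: -675*I*√21 ≈ -3093.2*I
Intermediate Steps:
X = 5/4 (X = 1 - 1*(-¼) = 1 + ¼ = 5/4 ≈ 1.2500)
l = -21/4 (l = -9 + 3*(5/4) = -9 + 15/4 = -21/4 ≈ -5.2500)
-1350*√(l + 0) = -1350*√(-21/4 + 0) = -675*I*√21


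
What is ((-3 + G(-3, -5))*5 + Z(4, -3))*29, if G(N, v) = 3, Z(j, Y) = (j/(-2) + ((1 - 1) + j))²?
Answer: 116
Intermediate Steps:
Z(j, Y) = j²/4 (Z(j, Y) = (j*(-½) + (0 + j))² = (-j/2 + j)² = (j/2)² = j²/4)
((-3 + G(-3, -5))*5 + Z(4, -3))*29 = ((-3 + 3)*5 + (¼)*4²)*29 = (0*5 + (¼)*16)*29 = (0 + 4)*29 = 4*29 = 116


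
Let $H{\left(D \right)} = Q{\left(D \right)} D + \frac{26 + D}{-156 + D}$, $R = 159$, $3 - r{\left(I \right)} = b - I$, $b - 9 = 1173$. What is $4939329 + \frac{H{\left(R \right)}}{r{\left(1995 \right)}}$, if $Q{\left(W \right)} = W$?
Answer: $\frac{3022888355}{612} \approx 4.9394 \cdot 10^{6}$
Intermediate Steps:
$b = 1182$ ($b = 9 + 1173 = 1182$)
$r{\left(I \right)} = -1179 + I$ ($r{\left(I \right)} = 3 - \left(1182 - I\right) = 3 + \left(-1182 + I\right) = -1179 + I$)
$H{\left(D \right)} = D^{2} + \frac{26 + D}{-156 + D}$ ($H{\left(D \right)} = D D + \frac{26 + D}{-156 + D} = D^{2} + \frac{26 + D}{-156 + D}$)
$4939329 + \frac{H{\left(R \right)}}{r{\left(1995 \right)}} = 4939329 + \frac{\frac{1}{-156 + 159} \left(26 + 159 + 159^{3} - 156 \cdot 159^{2}\right)}{-1179 + 1995} = 4939329 + \frac{\frac{1}{3} \left(26 + 159 + 4019679 - 3943836\right)}{816} = 4939329 + \frac{26 + 159 + 4019679 - 3943836}{3} \cdot \frac{1}{816} = 4939329 + \frac{1}{3} \cdot 76028 \cdot \frac{1}{816} = 4939329 + \frac{76028}{3} \cdot \frac{1}{816} = 4939329 + \frac{19007}{612} = \frac{3022888355}{612}$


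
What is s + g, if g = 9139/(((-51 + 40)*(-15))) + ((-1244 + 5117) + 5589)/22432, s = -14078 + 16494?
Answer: 4574429879/1850640 ≈ 2471.8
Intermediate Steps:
s = 2416
g = 103283639/1850640 (g = 9139/((-11*(-15))) + (3873 + 5589)*(1/22432) = 9139/165 + 9462*(1/22432) = 9139*(1/165) + 4731/11216 = 9139/165 + 4731/11216 = 103283639/1850640 ≈ 55.810)
s + g = 2416 + 103283639/1850640 = 4574429879/1850640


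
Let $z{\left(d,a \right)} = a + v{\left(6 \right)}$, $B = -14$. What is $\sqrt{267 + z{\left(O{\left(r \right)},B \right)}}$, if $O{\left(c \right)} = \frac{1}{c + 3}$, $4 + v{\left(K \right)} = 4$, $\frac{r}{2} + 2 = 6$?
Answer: $\sqrt{253} \approx 15.906$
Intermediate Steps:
$r = 8$ ($r = -4 + 2 \cdot 6 = -4 + 12 = 8$)
$v{\left(K \right)} = 0$ ($v{\left(K \right)} = -4 + 4 = 0$)
$O{\left(c \right)} = \frac{1}{3 + c}$
$z{\left(d,a \right)} = a$ ($z{\left(d,a \right)} = a + 0 = a$)
$\sqrt{267 + z{\left(O{\left(r \right)},B \right)}} = \sqrt{267 - 14} = \sqrt{253}$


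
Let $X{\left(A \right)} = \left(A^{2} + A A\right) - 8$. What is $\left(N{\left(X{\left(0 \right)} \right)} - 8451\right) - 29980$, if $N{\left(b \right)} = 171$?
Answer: $-38260$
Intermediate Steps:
$X{\left(A \right)} = -8 + 2 A^{2}$ ($X{\left(A \right)} = \left(A^{2} + A^{2}\right) - 8 = 2 A^{2} - 8 = -8 + 2 A^{2}$)
$\left(N{\left(X{\left(0 \right)} \right)} - 8451\right) - 29980 = \left(171 - 8451\right) - 29980 = -8280 - 29980 = -38260$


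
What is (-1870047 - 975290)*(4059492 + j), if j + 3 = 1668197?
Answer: -16297196900182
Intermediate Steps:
j = 1668194 (j = -3 + 1668197 = 1668194)
(-1870047 - 975290)*(4059492 + j) = (-1870047 - 975290)*(4059492 + 1668194) = -2845337*5727686 = -16297196900182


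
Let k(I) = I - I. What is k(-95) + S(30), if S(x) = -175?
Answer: -175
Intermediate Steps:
k(I) = 0
k(-95) + S(30) = 0 - 175 = -175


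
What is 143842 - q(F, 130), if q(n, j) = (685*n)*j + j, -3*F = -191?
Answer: -16577414/3 ≈ -5.5258e+6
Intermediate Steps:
F = 191/3 (F = -1/3*(-191) = 191/3 ≈ 63.667)
q(n, j) = j + 685*j*n (q(n, j) = 685*j*n + j = j + 685*j*n)
143842 - q(F, 130) = 143842 - 130*(1 + 685*(191/3)) = 143842 - 130*(1 + 130835/3) = 143842 - 130*130838/3 = 143842 - 1*17008940/3 = 143842 - 17008940/3 = -16577414/3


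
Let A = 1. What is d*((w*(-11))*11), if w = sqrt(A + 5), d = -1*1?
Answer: 121*sqrt(6) ≈ 296.39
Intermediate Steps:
d = -1
w = sqrt(6) (w = sqrt(1 + 5) = sqrt(6) ≈ 2.4495)
d*((w*(-11))*11) = -sqrt(6)*(-11)*11 = -(-11*sqrt(6))*11 = -(-121)*sqrt(6) = 121*sqrt(6)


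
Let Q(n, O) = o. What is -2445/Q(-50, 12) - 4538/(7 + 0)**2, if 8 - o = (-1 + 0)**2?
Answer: -21653/49 ≈ -441.90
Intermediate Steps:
o = 7 (o = 8 - (-1 + 0)**2 = 8 - 1*(-1)**2 = 8 - 1*1 = 8 - 1 = 7)
Q(n, O) = 7
-2445/Q(-50, 12) - 4538/(7 + 0)**2 = -2445/7 - 4538/(7 + 0)**2 = -2445*1/7 - 4538/(7**2) = -2445/7 - 4538/49 = -21653/49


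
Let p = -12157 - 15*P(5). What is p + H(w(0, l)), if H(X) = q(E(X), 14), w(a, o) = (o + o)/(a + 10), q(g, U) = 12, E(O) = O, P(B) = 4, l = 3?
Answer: -12205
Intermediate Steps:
w(a, o) = 2*o/(10 + a) (w(a, o) = (2*o)/(10 + a) = 2*o/(10 + a))
H(X) = 12
p = -12217 (p = -12157 - 15*4 = -12157 - 1*60 = -12157 - 60 = -12217)
p + H(w(0, l)) = -12217 + 12 = -12205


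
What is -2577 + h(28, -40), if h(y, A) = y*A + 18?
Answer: -3679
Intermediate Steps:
h(y, A) = 18 + A*y (h(y, A) = A*y + 18 = 18 + A*y)
-2577 + h(28, -40) = -2577 + (18 - 40*28) = -2577 + (18 - 1120) = -2577 - 1102 = -3679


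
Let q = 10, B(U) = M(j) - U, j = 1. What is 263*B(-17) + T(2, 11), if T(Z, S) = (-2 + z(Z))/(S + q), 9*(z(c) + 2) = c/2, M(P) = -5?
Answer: 85207/27 ≈ 3155.8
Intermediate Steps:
B(U) = -5 - U
z(c) = -2 + c/18 (z(c) = -2 + (c/2)/9 = -2 + c/18)
T(Z, S) = (-4 + Z/18)/(10 + S) (T(Z, S) = (-2 + (-2 + Z/18))/(S + 10) = (-4 + Z/18)/(10 + S))
263*B(-17) + T(2, 11) = 263*(-5 - 1*(-17)) + (-72 + 2)/(18*(10 + 11)) = 263*(-5 + 17) + (1/18)*(-70)/21 = 263*12 + (1/18)*(1/21)*(-70) = 3156 - 5/27 = 85207/27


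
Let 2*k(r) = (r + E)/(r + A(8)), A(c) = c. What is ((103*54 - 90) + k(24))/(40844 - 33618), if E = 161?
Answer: 350393/462464 ≈ 0.75767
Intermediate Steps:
k(r) = (161 + r)/(2*(8 + r)) (k(r) = ((r + 161)/(r + 8))/2 = ((161 + r)/(8 + r))/2 = (161 + r)/(2*(8 + r)))
((103*54 - 90) + k(24))/(40844 - 33618) = ((103*54 - 90) + (161 + 24)/(2*(8 + 24)))/(40844 - 33618) = ((5562 - 90) + (½)*185/32)/7226 = (5472 + (½)*(1/32)*185)*(1/7226) = (5472 + 185/64)*(1/7226) = (350393/64)*(1/7226) = 350393/462464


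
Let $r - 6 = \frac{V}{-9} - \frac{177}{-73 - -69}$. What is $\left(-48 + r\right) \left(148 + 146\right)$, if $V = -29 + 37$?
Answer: $\frac{2401}{6} \approx 400.17$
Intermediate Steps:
$V = 8$
$r = \frac{1777}{36}$ ($r = 6 - \left(\frac{8}{9} + \frac{177}{-73 - -69}\right) = 6 - \left(\frac{8}{9} + \frac{177}{-73 + 69}\right) = 6 - \left(\frac{8}{9} + \frac{177}{-4}\right) = 6 - - \frac{1561}{36} = 6 + \left(- \frac{8}{9} + \frac{177}{4}\right) = 6 + \frac{1561}{36} = \frac{1777}{36} \approx 49.361$)
$\left(-48 + r\right) \left(148 + 146\right) = \left(-48 + \frac{1777}{36}\right) \left(148 + 146\right) = \frac{49}{36} \cdot 294 = \frac{2401}{6}$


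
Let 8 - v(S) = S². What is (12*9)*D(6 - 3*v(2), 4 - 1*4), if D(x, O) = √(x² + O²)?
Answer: 648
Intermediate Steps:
v(S) = 8 - S²
D(x, O) = √(O² + x²)
(12*9)*D(6 - 3*v(2), 4 - 1*4) = (12*9)*√((4 - 1*4)² + (6 - 3*(8 - 1*2²))²) = 108*√((4 - 4)² + (6 - 3*(8 - 1*4))²) = 108*√(0² + (6 - 3*(8 - 4))²) = 108*√(0 + (6 - 3*4)²) = 108*√(0 + (6 - 12)²) = 108*√(0 + (-6)²) = 108*√(0 + 36) = 108*√36 = 108*6 = 648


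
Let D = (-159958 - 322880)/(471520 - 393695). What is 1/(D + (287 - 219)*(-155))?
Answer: -77825/820758338 ≈ -9.4821e-5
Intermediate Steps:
D = -482838/77825 ≈ -6.2041
1/(D + (287 - 219)*(-155)) = 1/(-482838/77825 + (287 - 219)*(-155)) = 1/(-482838/77825 + 68*(-155)) = 1/(-482838/77825 - 10540) = 1/(-820758338/77825) = -77825/820758338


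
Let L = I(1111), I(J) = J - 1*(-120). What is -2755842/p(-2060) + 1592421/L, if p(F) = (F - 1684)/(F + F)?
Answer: -291060353417/96018 ≈ -3.0313e+6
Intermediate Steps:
I(J) = 120 + J (I(J) = J + 120 = 120 + J)
L = 1231 (L = 120 + 1111 = 1231)
p(F) = (-1684 + F)/(2*F) (p(F) = (-1684 + F)/((2*F)) = (-1684 + F)*(1/(2*F)) = (-1684 + F)/(2*F))
-2755842/p(-2060) + 1592421/L = -2755842*(-4120/(-1684 - 2060)) + 1592421/1231 = -2755842/((½)*(-1/2060)*(-3744)) + 1592421*(1/1231) = -2755842/468/515 + 1592421/1231 = -2755842*515/468 + 1592421/1231 = -236543105/78 + 1592421/1231 = -291060353417/96018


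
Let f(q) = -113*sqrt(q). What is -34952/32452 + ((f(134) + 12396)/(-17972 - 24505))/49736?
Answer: -1538359547157/1428318037678 + 113*sqrt(134)/2112636072 ≈ -1.0770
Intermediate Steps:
-34952/32452 + ((f(134) + 12396)/(-17972 - 24505))/49736 = -34952/32452 + ((-113*sqrt(134) + 12396)/(-17972 - 24505))/49736 = -34952*1/32452 + ((12396 - 113*sqrt(134))/(-42477))*(1/49736) = -8738/8113 + ((12396 - 113*sqrt(134))*(-1/42477))*(1/49736) = -8738/8113 + (-4132/14159 + 113*sqrt(134)/42477)*(1/49736) = -8738/8113 + (-1033/176053006 + 113*sqrt(134)/2112636072) = -1538359547157/1428318037678 + 113*sqrt(134)/2112636072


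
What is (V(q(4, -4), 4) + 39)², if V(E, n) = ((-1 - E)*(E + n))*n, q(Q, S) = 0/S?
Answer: 529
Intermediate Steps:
q(Q, S) = 0
V(E, n) = n*(-1 - E)*(E + n)
(V(q(4, -4), 4) + 39)² = (-1*4*(0 + 4 + 0² + 0*4) + 39)² = (-1*4*(0 + 4 + 0 + 0) + 39)² = (-1*4*4 + 39)² = (-16 + 39)² = 23² = 529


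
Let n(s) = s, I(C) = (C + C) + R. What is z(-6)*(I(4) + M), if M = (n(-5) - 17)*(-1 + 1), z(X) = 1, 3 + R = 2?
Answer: 7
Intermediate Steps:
R = -1 (R = -3 + 2 = -1)
I(C) = -1 + 2*C (I(C) = (C + C) - 1 = 2*C - 1 = -1 + 2*C)
M = 0 (M = (-5 - 17)*(-1 + 1) = -22*0 = 0)
z(-6)*(I(4) + M) = 1*((-1 + 2*4) + 0) = 1*((-1 + 8) + 0) = 1*(7 + 0) = 1*7 = 7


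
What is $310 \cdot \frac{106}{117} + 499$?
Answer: $\frac{91243}{117} \approx 779.85$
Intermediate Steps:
$310 \cdot \frac{106}{117} + 499 = \frac{32860}{117} + 499 = \frac{91243}{117}$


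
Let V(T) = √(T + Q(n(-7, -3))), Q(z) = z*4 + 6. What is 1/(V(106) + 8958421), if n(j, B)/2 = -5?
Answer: 8958421/80253306813169 - 6*√2/80253306813169 ≈ 1.1163e-7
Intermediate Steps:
n(j, B) = -10 (n(j, B) = 2*(-5) = -10)
Q(z) = 6 + 4*z (Q(z) = 4*z + 6 = 6 + 4*z)
V(T) = √(-34 + T) (V(T) = √(T + (6 + 4*(-10))) = √(T + (6 - 40)) = √(T - 34) = √(-34 + T))
1/(V(106) + 8958421) = 1/(√(-34 + 106) + 8958421) = 1/(√72 + 8958421) = 1/(6*√2 + 8958421) = 1/(8958421 + 6*√2)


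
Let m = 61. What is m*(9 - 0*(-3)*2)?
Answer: 549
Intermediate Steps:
m*(9 - 0*(-3)*2) = 61*(9 - 0*(-3)*2) = 61*(9 - 0*2) = 61*(9 - 1*0) = 61*(9 + 0) = 61*9 = 549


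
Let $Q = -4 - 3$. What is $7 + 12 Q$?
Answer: $-77$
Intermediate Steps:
$Q = -7$
$7 + 12 Q = 7 + 12 \left(-7\right) = 7 - 84 = -77$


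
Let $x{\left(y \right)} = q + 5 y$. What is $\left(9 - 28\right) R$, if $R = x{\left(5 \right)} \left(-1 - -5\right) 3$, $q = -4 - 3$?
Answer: $-4104$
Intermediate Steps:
$q = -7$
$x{\left(y \right)} = -7 + 5 y$
$R = 216$ ($R = \left(-7 + 5 \cdot 5\right) \left(-1 - -5\right) 3 = \left(-7 + 25\right) \left(-1 + 5\right) 3 = 18 \cdot 4 \cdot 3 = 72 \cdot 3 = 216$)
$\left(9 - 28\right) R = \left(9 - 28\right) 216 = \left(-19\right) 216 = -4104$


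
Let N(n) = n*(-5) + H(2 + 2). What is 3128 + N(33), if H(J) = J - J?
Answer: 2963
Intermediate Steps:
H(J) = 0
N(n) = -5*n (N(n) = n*(-5) + 0 = -5*n + 0 = -5*n)
3128 + N(33) = 3128 - 5*33 = 3128 - 165 = 2963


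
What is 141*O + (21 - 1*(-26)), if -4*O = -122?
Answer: 8695/2 ≈ 4347.5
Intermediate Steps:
O = 61/2 (O = -¼*(-122) = 61/2 ≈ 30.500)
141*O + (21 - 1*(-26)) = 141*(61/2) + (21 - 1*(-26)) = 8601/2 + (21 + 26) = 8601/2 + 47 = 8695/2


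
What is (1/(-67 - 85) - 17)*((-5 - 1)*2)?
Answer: 7755/38 ≈ 204.08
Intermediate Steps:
(1/(-67 - 85) - 17)*((-5 - 1)*2) = (1/(-152) - 17)*(-6*2) = (-1/152 - 17)*(-12) = -2585/152*(-12) = 7755/38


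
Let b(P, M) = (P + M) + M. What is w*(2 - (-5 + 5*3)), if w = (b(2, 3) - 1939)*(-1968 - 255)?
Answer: -34340904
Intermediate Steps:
b(P, M) = P + 2*M (b(P, M) = (M + P) + M = P + 2*M)
w = 4292613 (w = ((2 + 2*3) - 1939)*(-1968 - 255) = ((2 + 6) - 1939)*(-2223) = (8 - 1939)*(-2223) = -1931*(-2223) = 4292613)
w*(2 - (-5 + 5*3)) = 4292613*(2 - (-5 + 5*3)) = 4292613*(2 - (-5 + 15)) = 4292613*(2 - 1*10) = 4292613*(2 - 10) = 4292613*(-8) = -34340904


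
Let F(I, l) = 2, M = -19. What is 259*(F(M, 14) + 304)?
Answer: 79254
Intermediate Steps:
259*(F(M, 14) + 304) = 259*(2 + 304) = 259*306 = 79254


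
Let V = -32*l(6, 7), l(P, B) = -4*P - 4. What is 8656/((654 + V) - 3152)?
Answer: -4328/801 ≈ -5.4032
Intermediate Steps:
l(P, B) = -4 - 4*P
V = 896 (V = -32*(-4 - 4*6) = -32*(-4 - 24) = -32*(-28) = 896)
8656/((654 + V) - 3152) = 8656/((654 + 896) - 3152) = 8656/(1550 - 3152) = 8656/(-1602) = 8656*(-1/1602) = -4328/801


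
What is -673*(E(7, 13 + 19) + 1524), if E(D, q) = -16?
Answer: -1014884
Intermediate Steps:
-673*(E(7, 13 + 19) + 1524) = -673*(-16 + 1524) = -673*1508 = -1014884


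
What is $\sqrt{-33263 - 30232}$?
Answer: $3 i \sqrt{7055} \approx 251.98 i$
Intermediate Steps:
$\sqrt{-33263 - 30232} = \sqrt{-63495} = 3 i \sqrt{7055}$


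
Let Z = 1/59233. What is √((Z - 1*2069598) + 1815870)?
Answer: 7*I*√18167692657391/59233 ≈ 503.71*I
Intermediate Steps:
Z = 1/59233 ≈ 1.6882e-5
√((Z - 1*2069598) + 1815870) = √((1/59233 - 1*2069598) + 1815870) = √((1/59233 - 2069598) + 1815870) = √(-122588498333/59233 + 1815870) = √(-15029070623/59233) = 7*I*√18167692657391/59233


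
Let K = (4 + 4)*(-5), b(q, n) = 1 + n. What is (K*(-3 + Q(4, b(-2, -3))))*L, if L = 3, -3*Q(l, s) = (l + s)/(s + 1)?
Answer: 280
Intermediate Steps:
Q(l, s) = -(l + s)/(3*(1 + s)) (Q(l, s) = -(l + s)/(3*(s + 1)) = -(l + s)/(3*(1 + s)))
K = -40 (K = 8*(-5) = -40)
(K*(-3 + Q(4, b(-2, -3))))*L = -40*(-3 + (-1*4 - (1 - 3))/(3*(1 + (1 - 3))))*3 = -40*(-3 + (-4 - 1*(-2))/(3*(1 - 2)))*3 = -40*(-3 + (1/3)*(-4 + 2)/(-1))*3 = -40*(-3 + (1/3)*(-1)*(-2))*3 = -40*(-3 + 2/3)*3 = -40*(-7/3)*3 = (280/3)*3 = 280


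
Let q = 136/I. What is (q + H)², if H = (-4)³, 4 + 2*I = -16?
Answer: 150544/25 ≈ 6021.8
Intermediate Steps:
I = -10 (I = -2 + (½)*(-16) = -2 - 8 = -10)
H = -64
q = -68/5 (q = 136/(-10) = 136*(-⅒) = -68/5 ≈ -13.600)
(q + H)² = (-68/5 - 64)² = (-388/5)² = 150544/25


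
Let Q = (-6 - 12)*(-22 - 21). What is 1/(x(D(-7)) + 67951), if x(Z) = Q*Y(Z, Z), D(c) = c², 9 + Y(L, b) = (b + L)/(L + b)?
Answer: 1/61759 ≈ 1.6192e-5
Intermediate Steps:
Y(L, b) = -8 (Y(L, b) = -9 + (b + L)/(L + b) = -9 + (L + b)/(L + b) = -9 + 1 = -8)
Q = 774 (Q = -18*(-43) = 774)
x(Z) = -6192 (x(Z) = 774*(-8) = -6192)
1/(x(D(-7)) + 67951) = 1/(-6192 + 67951) = 1/61759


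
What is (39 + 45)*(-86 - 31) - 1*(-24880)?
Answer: 15052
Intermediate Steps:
(39 + 45)*(-86 - 31) - 1*(-24880) = 84*(-117) + 24880 = -9828 + 24880 = 15052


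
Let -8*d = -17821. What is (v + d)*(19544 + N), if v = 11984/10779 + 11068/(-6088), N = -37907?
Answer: -894499031490299/21874184 ≈ -4.0893e+7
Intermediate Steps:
d = 17821/8 (d = -⅛*(-17821) = 17821/8 ≈ 2227.6)
v = -11585845/16405638 (v = 11984*(1/10779) + 11068*(-1/6088) = 11984/10779 - 2767/1522 = -11585845/16405638 ≈ -0.70621)
(v + d)*(19544 + N) = (-11585845/16405638 + 17821/8)*(19544 - 37907) = (146136094019/65622552)*(-18363) = -894499031490299/21874184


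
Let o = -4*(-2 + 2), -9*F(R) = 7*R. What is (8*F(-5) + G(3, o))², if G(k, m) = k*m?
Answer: 78400/81 ≈ 967.90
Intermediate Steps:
F(R) = -7*R/9
o = 0 (o = -4*0 = 0)
(8*F(-5) + G(3, o))² = (8*(-7/9*(-5)) + 3*0)² = (8*(35/9) + 0)² = (280/9 + 0)² = (280/9)² = 78400/81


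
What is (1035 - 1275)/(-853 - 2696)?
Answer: 80/1183 ≈ 0.067625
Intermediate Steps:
(1035 - 1275)/(-853 - 2696) = -240/(-3549) = -240*(-1/3549) = 80/1183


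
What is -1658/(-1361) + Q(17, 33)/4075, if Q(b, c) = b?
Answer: 6779487/5546075 ≈ 1.2224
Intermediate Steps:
-1658/(-1361) + Q(17, 33)/4075 = -1658/(-1361) + 17/4075 = -1658*(-1/1361) + 17*(1/4075) = 1658/1361 + 17/4075 = 6779487/5546075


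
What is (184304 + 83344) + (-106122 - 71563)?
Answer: 89963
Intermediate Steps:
(184304 + 83344) + (-106122 - 71563) = 267648 - 177685 = 89963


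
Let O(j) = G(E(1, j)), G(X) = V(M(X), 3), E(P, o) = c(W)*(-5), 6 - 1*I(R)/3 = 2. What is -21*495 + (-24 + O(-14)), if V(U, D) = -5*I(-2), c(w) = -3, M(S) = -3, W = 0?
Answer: -10479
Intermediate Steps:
I(R) = 12 (I(R) = 18 - 3*2 = 18 - 6 = 12)
E(P, o) = 15 (E(P, o) = -3*(-5) = 15)
V(U, D) = -60 (V(U, D) = -5*12 = -60)
G(X) = -60
O(j) = -60
-21*495 + (-24 + O(-14)) = -21*495 + (-24 - 60) = -10395 - 84 = -10479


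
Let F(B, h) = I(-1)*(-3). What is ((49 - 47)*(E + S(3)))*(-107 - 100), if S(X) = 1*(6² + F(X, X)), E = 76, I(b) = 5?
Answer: -40158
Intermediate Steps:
F(B, h) = -15 (F(B, h) = 5*(-3) = -15)
S(X) = 21 (S(X) = 1*(6² - 15) = 1*(36 - 15) = 1*21 = 21)
((49 - 47)*(E + S(3)))*(-107 - 100) = ((49 - 47)*(76 + 21))*(-107 - 100) = (2*97)*(-207) = 194*(-207) = -40158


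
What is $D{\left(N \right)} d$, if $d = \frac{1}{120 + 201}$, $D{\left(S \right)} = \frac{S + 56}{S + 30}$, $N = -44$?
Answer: $- \frac{2}{749} \approx -0.0026702$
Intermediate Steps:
$D{\left(S \right)} = \frac{56 + S}{30 + S}$
$d = \frac{1}{321} \approx 0.0031153$
$D{\left(N \right)} d = \frac{56 - 44}{30 - 44} \cdot \frac{1}{321} = \frac{1}{-14} \cdot 12 \cdot \frac{1}{321} = \left(- \frac{1}{14}\right) 12 \cdot \frac{1}{321} = \left(- \frac{6}{7}\right) \frac{1}{321} = - \frac{2}{749}$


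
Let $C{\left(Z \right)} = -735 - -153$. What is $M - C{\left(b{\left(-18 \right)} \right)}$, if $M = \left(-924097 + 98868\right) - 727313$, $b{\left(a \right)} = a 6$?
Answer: $-1551960$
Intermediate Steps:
$b{\left(a \right)} = 6 a$
$M = -1552542$ ($M = -825229 - 727313 = -1552542$)
$C{\left(Z \right)} = -582$ ($C{\left(Z \right)} = -735 + 153 = -582$)
$M - C{\left(b{\left(-18 \right)} \right)} = -1552542 - -582 = -1552542 + 582 = -1551960$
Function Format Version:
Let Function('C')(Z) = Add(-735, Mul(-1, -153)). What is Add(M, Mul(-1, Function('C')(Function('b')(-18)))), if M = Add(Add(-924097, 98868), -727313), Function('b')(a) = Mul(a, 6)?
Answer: -1551960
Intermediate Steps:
Function('b')(a) = Mul(6, a)
M = -1552542 (M = Add(-825229, -727313) = -1552542)
Function('C')(Z) = -582 (Function('C')(Z) = Add(-735, 153) = -582)
Add(M, Mul(-1, Function('C')(Function('b')(-18)))) = Add(-1552542, Mul(-1, -582)) = Add(-1552542, 582) = -1551960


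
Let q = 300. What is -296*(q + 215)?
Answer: -152440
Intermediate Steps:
-296*(q + 215) = -296*(300 + 215) = -296*515 = -152440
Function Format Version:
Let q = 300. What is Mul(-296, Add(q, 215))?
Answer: -152440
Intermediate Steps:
Mul(-296, Add(q, 215)) = Mul(-296, Add(300, 215)) = Mul(-296, 515) = -152440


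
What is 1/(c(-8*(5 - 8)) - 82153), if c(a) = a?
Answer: -1/82129 ≈ -1.2176e-5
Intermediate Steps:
1/(c(-8*(5 - 8)) - 82153) = 1/(-8*(5 - 8) - 82153) = 1/(-8*(-3) - 82153) = 1/(24 - 82153) = 1/(-82129) = -1/82129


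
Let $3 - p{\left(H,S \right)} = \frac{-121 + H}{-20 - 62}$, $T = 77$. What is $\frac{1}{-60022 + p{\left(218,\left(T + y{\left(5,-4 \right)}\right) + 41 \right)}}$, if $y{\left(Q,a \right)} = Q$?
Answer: $- \frac{82}{4921461} \approx -1.6662 \cdot 10^{-5}$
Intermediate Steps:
$p{\left(H,S \right)} = \frac{125}{82} + \frac{H}{82}$ ($p{\left(H,S \right)} = 3 - \frac{-121 + H}{-20 - 62} = 3 - \frac{-121 + H}{-82} = 3 - \left(-121 + H\right) \left(- \frac{1}{82}\right) = 3 - \left(\frac{121}{82} - \frac{H}{82}\right) = 3 + \left(- \frac{121}{82} + \frac{H}{82}\right) = \frac{125}{82} + \frac{H}{82}$)
$\frac{1}{-60022 + p{\left(218,\left(T + y{\left(5,-4 \right)}\right) + 41 \right)}} = \frac{1}{-60022 + \left(\frac{125}{82} + \frac{1}{82} \cdot 218\right)} = \frac{1}{-60022 + \left(\frac{125}{82} + \frac{109}{41}\right)} = \frac{1}{-60022 + \frac{343}{82}} = \frac{1}{- \frac{4921461}{82}} = - \frac{82}{4921461}$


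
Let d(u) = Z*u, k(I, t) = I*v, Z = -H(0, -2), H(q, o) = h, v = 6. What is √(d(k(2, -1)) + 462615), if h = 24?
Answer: √462327 ≈ 679.95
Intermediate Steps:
H(q, o) = 24
Z = -24 (Z = -1*24 = -24)
k(I, t) = 6*I (k(I, t) = I*6 = 6*I)
d(u) = -24*u
√(d(k(2, -1)) + 462615) = √(-144*2 + 462615) = √(-24*12 + 462615) = √(-288 + 462615) = √462327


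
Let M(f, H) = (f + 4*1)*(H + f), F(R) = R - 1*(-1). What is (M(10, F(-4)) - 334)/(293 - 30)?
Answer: -236/263 ≈ -0.89734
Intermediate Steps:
F(R) = 1 + R (F(R) = R + 1 = 1 + R)
M(f, H) = (4 + f)*(H + f) (M(f, H) = (f + 4)*(H + f) = (4 + f)*(H + f))
(M(10, F(-4)) - 334)/(293 - 30) = ((10**2 + 4*(1 - 4) + 4*10 + (1 - 4)*10) - 334)/(293 - 30) = ((100 + 4*(-3) + 40 - 3*10) - 334)/263 = ((100 - 12 + 40 - 30) - 334)*(1/263) = (98 - 334)*(1/263) = -236*1/263 = -236/263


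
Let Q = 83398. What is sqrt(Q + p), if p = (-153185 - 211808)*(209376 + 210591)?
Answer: I*sqrt(153284931833) ≈ 3.9152e+5*I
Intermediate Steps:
p = -153285015231 (p = -364993*419967 = -153285015231)
sqrt(Q + p) = sqrt(83398 - 153285015231) = sqrt(-153284931833) = I*sqrt(153284931833)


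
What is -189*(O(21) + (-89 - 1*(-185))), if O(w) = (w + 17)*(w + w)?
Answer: -319788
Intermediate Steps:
O(w) = 2*w*(17 + w) (O(w) = (17 + w)*(2*w) = 2*w*(17 + w))
-189*(O(21) + (-89 - 1*(-185))) = -189*(2*21*(17 + 21) + (-89 - 1*(-185))) = -189*(2*21*38 + (-89 + 185)) = -189*(1596 + 96) = -189*1692 = -319788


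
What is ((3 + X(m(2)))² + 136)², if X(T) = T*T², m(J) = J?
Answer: 66049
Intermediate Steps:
X(T) = T³
((3 + X(m(2)))² + 136)² = ((3 + 2³)² + 136)² = ((3 + 8)² + 136)² = (11² + 136)² = (121 + 136)² = 257² = 66049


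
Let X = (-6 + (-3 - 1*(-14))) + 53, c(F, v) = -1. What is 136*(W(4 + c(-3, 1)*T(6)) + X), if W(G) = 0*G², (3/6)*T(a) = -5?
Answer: 7888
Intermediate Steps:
T(a) = -10 (T(a) = 2*(-5) = -10)
X = 58 (X = (-6 + (-3 + 14)) + 53 = (-6 + 11) + 53 = 5 + 53 = 58)
W(G) = 0
136*(W(4 + c(-3, 1)*T(6)) + X) = 136*(0 + 58) = 136*58 = 7888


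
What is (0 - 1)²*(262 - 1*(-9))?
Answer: 271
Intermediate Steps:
(0 - 1)²*(262 - 1*(-9)) = (-1)²*(262 + 9) = 1*271 = 271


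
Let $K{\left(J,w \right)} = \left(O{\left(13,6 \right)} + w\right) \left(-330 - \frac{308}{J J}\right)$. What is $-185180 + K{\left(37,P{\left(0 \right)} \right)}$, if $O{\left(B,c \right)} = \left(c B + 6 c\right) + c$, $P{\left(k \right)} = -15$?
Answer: $- \frac{300979610}{1369} \approx -2.1985 \cdot 10^{5}$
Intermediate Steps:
$O{\left(B,c \right)} = 7 c + B c$ ($O{\left(B,c \right)} = \left(B c + 6 c\right) + c = \left(6 c + B c\right) + c = 7 c + B c$)
$K{\left(J,w \right)} = \left(-330 - \frac{308}{J^{2}}\right) \left(120 + w\right)$ ($K{\left(J,w \right)} = \left(6 \left(7 + 13\right) + w\right) \left(-330 - \frac{308}{J J}\right) = \left(6 \cdot 20 + w\right) \left(-330 - \frac{308}{J^{2}}\right) = \left(120 + w\right) \left(-330 - \frac{308}{J^{2}}\right) = \left(-330 - \frac{308}{J^{2}}\right) \left(120 + w\right)$)
$-185180 + K{\left(37,P{\left(0 \right)} \right)} = -185180 + \frac{22 \left(-1680 - -210 + 15 \cdot 37^{2} \left(-120 - -15\right)\right)}{1369} = -185180 + 22 \cdot \frac{1}{1369} \left(-1680 + 210 + 15 \cdot 1369 \left(-120 + 15\right)\right) = -185180 + 22 \cdot \frac{1}{1369} \left(-1680 + 210 + 15 \cdot 1369 \left(-105\right)\right) = -185180 + 22 \cdot \frac{1}{1369} \left(-1680 + 210 - 2156175\right) = -185180 + 22 \cdot \frac{1}{1369} \left(-2157645\right) = -185180 - \frac{47468190}{1369} = - \frac{300979610}{1369}$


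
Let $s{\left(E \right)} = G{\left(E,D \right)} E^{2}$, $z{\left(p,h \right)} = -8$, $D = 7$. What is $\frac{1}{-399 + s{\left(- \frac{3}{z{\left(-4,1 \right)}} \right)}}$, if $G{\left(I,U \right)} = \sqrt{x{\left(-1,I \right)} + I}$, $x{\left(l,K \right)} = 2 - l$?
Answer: $- \frac{4358144}{1738898727} - \frac{384 \sqrt{6}}{579632909} \approx -0.0025079$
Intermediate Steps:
$G{\left(I,U \right)} = \sqrt{3 + I}$ ($G{\left(I,U \right)} = \sqrt{\left(2 - -1\right) + I} = \sqrt{\left(2 + 1\right) + I} = \sqrt{3 + I}$)
$s{\left(E \right)} = E^{2} \sqrt{3 + E}$ ($s{\left(E \right)} = \sqrt{3 + E} E^{2} = E^{2} \sqrt{3 + E}$)
$\frac{1}{-399 + s{\left(- \frac{3}{z{\left(-4,1 \right)}} \right)}} = \frac{1}{-399 + \left(- \frac{3}{-8}\right)^{2} \sqrt{3 - \frac{3}{-8}}} = \frac{1}{-399 + \left(\left(-3\right) \left(- \frac{1}{8}\right)\right)^{2} \sqrt{3 - - \frac{3}{8}}} = \frac{1}{-399 + \left(\frac{3}{8}\right)^{2} \sqrt{3 + \frac{3}{8}}} = \frac{1}{-399 + \frac{9 \sqrt{\frac{27}{8}}}{64}} = \frac{1}{-399 + \frac{9 \frac{3 \sqrt{6}}{4}}{64}} = \frac{1}{-399 + \frac{27 \sqrt{6}}{256}}$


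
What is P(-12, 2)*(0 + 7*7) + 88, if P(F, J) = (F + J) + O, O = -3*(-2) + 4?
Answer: 88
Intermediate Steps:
O = 10 (O = 6 + 4 = 10)
P(F, J) = 10 + F + J (P(F, J) = (F + J) + 10 = 10 + F + J)
P(-12, 2)*(0 + 7*7) + 88 = (10 - 12 + 2)*(0 + 7*7) + 88 = 0*(0 + 49) + 88 = 0*49 + 88 = 0 + 88 = 88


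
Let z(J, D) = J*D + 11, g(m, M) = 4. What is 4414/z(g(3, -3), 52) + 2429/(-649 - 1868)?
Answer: 1175343/61247 ≈ 19.190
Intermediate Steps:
z(J, D) = 11 + D*J (z(J, D) = D*J + 11 = 11 + D*J)
4414/z(g(3, -3), 52) + 2429/(-649 - 1868) = 4414/(11 + 52*4) + 2429/(-649 - 1868) = 4414/(11 + 208) + 2429/(-2517) = 4414/219 + 2429*(-1/2517) = 4414*(1/219) - 2429/2517 = 4414/219 - 2429/2517 = 1175343/61247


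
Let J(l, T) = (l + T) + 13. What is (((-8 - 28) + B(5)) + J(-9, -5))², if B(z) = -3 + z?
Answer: 1225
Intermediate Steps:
J(l, T) = 13 + T + l (J(l, T) = (T + l) + 13 = 13 + T + l)
(((-8 - 28) + B(5)) + J(-9, -5))² = (((-8 - 28) + (-3 + 5)) + (13 - 5 - 9))² = ((-36 + 2) - 1)² = (-34 - 1)² = (-35)² = 1225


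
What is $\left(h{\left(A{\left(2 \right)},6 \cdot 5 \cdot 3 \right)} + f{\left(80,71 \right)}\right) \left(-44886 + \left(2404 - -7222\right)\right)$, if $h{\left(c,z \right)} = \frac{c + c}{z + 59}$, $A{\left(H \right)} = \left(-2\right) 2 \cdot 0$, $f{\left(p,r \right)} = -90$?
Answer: $3173400$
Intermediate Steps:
$A{\left(H \right)} = 0$ ($A{\left(H \right)} = \left(-4\right) 0 = 0$)
$h{\left(c,z \right)} = \frac{2 c}{59 + z}$
$\left(h{\left(A{\left(2 \right)},6 \cdot 5 \cdot 3 \right)} + f{\left(80,71 \right)}\right) \left(-44886 + \left(2404 - -7222\right)\right) = \left(2 \cdot 0 \frac{1}{59 + 6 \cdot 5 \cdot 3} - 90\right) \left(-44886 + \left(2404 - -7222\right)\right) = \left(2 \cdot 0 \frac{1}{59 + 30 \cdot 3} - 90\right) \left(-44886 + \left(2404 + 7222\right)\right) = \left(2 \cdot 0 \frac{1}{59 + 90} - 90\right) \left(-44886 + 9626\right) = \left(2 \cdot 0 \cdot \frac{1}{149} - 90\right) \left(-35260\right) = \left(0 - 90\right) \left(-35260\right) = \left(-90\right) \left(-35260\right) = 3173400$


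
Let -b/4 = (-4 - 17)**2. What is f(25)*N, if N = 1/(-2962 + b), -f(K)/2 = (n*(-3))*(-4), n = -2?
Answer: -24/2363 ≈ -0.010157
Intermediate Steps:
b = -1764 (b = -4*(-4 - 17)**2 = -4*(-21)**2 = -4*441 = -1764)
f(K) = 48 (f(K) = -2*(-2*(-3))*(-4) = -12*(-4) = -2*(-24) = 48)
N = -1/4726 (N = 1/(-2962 - 1764) = 1/(-4726) = -1/4726 ≈ -0.00021160)
f(25)*N = 48*(-1/4726) = -24/2363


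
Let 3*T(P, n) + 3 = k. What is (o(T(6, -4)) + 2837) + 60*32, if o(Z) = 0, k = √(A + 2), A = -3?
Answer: 4757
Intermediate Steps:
k = I (k = √(-3 + 2) = √(-1) = I ≈ 1.0*I)
T(P, n) = -1 + I/3
(o(T(6, -4)) + 2837) + 60*32 = (0 + 2837) + 60*32 = 2837 + 1920 = 4757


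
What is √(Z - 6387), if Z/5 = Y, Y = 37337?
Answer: √180298 ≈ 424.62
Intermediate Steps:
Z = 186685 (Z = 5*37337 = 186685)
√(Z - 6387) = √(186685 - 6387) = √180298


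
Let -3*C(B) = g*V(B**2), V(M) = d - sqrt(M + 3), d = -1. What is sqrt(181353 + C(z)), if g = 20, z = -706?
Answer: sqrt(1632237 + 60*sqrt(498439))/3 ≈ 431.35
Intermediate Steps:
V(M) = -1 - sqrt(3 + M) (V(M) = -1 - sqrt(M + 3) = -1 - sqrt(3 + M))
C(B) = 20/3 + 20*sqrt(3 + B**2)/3 (C(B) = -20*(-1 - sqrt(3 + B**2))/3 = -(-20 - 20*sqrt(3 + B**2))/3 = 20/3 + 20*sqrt(3 + B**2)/3)
sqrt(181353 + C(z)) = sqrt(181353 + (20/3 + 20*sqrt(3 + (-706)**2)/3)) = sqrt(181353 + (20/3 + 20*sqrt(3 + 498436)/3)) = sqrt(181353 + (20/3 + 20*sqrt(498439)/3)) = sqrt(544079/3 + 20*sqrt(498439)/3)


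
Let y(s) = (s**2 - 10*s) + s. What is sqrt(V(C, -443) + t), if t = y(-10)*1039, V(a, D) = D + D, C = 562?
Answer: 6*sqrt(5459) ≈ 443.31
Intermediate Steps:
y(s) = s**2 - 9*s
V(a, D) = 2*D
t = 197410 (t = -10*(-9 - 10)*1039 = -10*(-19)*1039 = 190*1039 = 197410)
sqrt(V(C, -443) + t) = sqrt(2*(-443) + 197410) = sqrt(-886 + 197410) = sqrt(196524) = 6*sqrt(5459)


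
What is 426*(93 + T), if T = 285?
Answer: 161028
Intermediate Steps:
426*(93 + T) = 426*(93 + 285) = 426*378 = 161028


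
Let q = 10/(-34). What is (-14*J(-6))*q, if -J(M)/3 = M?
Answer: 1260/17 ≈ 74.118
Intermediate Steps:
J(M) = -3*M
q = -5/17 (q = 10*(-1/34) = -5/17 ≈ -0.29412)
(-14*J(-6))*q = -(-42)*(-6)*(-5/17) = -14*18*(-5/17) = -252*(-5/17) = 1260/17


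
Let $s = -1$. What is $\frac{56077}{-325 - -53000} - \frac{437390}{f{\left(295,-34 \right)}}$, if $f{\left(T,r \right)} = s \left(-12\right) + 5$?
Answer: $- \frac{3291223563}{127925} \approx -25728.0$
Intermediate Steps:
$f{\left(T,r \right)} = 17$ ($f{\left(T,r \right)} = \left(-1\right) \left(-12\right) + 5 = 12 + 5 = 17$)
$\frac{56077}{-325 - -53000} - \frac{437390}{f{\left(295,-34 \right)}} = \frac{56077}{-325 - -53000} - \frac{437390}{17} = \frac{56077}{-325 + 53000} - \frac{437390}{17} = \frac{56077}{52675} - \frac{437390}{17} = 56077 \cdot \frac{1}{52675} - \frac{437390}{17} = \frac{8011}{7525} - \frac{437390}{17} = - \frac{3291223563}{127925}$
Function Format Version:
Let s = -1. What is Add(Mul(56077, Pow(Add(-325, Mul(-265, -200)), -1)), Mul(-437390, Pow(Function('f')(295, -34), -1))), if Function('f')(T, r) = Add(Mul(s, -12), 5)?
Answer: Rational(-3291223563, 127925) ≈ -25728.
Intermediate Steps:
Function('f')(T, r) = 17 (Function('f')(T, r) = Add(Mul(-1, -12), 5) = Add(12, 5) = 17)
Add(Mul(56077, Pow(Add(-325, Mul(-265, -200)), -1)), Mul(-437390, Pow(Function('f')(295, -34), -1))) = Add(Mul(56077, Pow(Add(-325, Mul(-265, -200)), -1)), Mul(-437390, Pow(17, -1))) = Add(Mul(56077, Pow(Add(-325, 53000), -1)), Mul(-437390, Rational(1, 17))) = Add(Mul(56077, Pow(52675, -1)), Rational(-437390, 17)) = Add(Mul(56077, Rational(1, 52675)), Rational(-437390, 17)) = Add(Rational(8011, 7525), Rational(-437390, 17)) = Rational(-3291223563, 127925)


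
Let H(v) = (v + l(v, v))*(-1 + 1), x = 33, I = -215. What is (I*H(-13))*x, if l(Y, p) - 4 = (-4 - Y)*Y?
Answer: 0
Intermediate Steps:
l(Y, p) = 4 + Y*(-4 - Y) (l(Y, p) = 4 + (-4 - Y)*Y = 4 + Y*(-4 - Y))
H(v) = 0 (H(v) = (v + (4 - v**2 - 4*v))*(-1 + 1) = (4 - v**2 - 3*v)*0 = 0)
(I*H(-13))*x = -215*0*33 = 0*33 = 0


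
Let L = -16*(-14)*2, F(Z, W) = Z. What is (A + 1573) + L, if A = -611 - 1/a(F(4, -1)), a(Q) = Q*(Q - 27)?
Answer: 129721/92 ≈ 1410.0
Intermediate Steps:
a(Q) = Q*(-27 + Q)
A = -56211/92 (A = -611 - 1/(4*(-27 + 4)) = -611 - 1/(4*(-23)) = -611 - 1/(-92) = -611 - 1*(-1/92) = -611 + 1/92 = -56211/92 ≈ -610.99)
L = 448 (L = 224*2 = 448)
(A + 1573) + L = (-56211/92 + 1573) + 448 = 88505/92 + 448 = 129721/92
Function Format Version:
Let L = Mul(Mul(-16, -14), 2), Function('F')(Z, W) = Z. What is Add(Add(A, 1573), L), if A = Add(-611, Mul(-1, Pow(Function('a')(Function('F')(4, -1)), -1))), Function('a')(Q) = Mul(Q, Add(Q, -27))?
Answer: Rational(129721, 92) ≈ 1410.0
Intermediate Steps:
Function('a')(Q) = Mul(Q, Add(-27, Q))
A = Rational(-56211, 92) (A = Add(-611, Mul(-1, Pow(Mul(4, Add(-27, 4)), -1))) = Add(-611, Mul(-1, Pow(Mul(4, -23), -1))) = Add(-611, Mul(-1, Pow(-92, -1))) = Add(-611, Mul(-1, Rational(-1, 92))) = Add(-611, Rational(1, 92)) = Rational(-56211, 92) ≈ -610.99)
L = 448 (L = Mul(224, 2) = 448)
Add(Add(A, 1573), L) = Add(Add(Rational(-56211, 92), 1573), 448) = Add(Rational(88505, 92), 448) = Rational(129721, 92)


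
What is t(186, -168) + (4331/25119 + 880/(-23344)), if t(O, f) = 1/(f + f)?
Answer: 540770801/4104645552 ≈ 0.13175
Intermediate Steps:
t(O, f) = 1/(2*f)
t(186, -168) + (4331/25119 + 880/(-23344)) = (1/2)/(-168) + (4331/25119 + 880/(-23344)) = (1/2)*(-1/168) + (4331*(1/25119) + 880*(-1/23344)) = -1/336 + (4331/25119 - 55/1459) = -1/336 + 4937384/36648621 = 540770801/4104645552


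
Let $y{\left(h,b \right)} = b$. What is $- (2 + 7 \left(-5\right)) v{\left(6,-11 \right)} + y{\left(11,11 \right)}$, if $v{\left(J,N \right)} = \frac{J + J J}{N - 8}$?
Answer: $- \frac{1177}{19} \approx -61.947$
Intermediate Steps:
$v{\left(J,N \right)} = \frac{J + J^{2}}{-8 + N}$
$- (2 + 7 \left(-5\right)) v{\left(6,-11 \right)} + y{\left(11,11 \right)} = - (2 + 7 \left(-5\right)) \frac{6 \left(1 + 6\right)}{-8 - 11} + 11 = - (2 - 35) 6 \frac{1}{-19} \cdot 7 + 11 = \left(-1\right) \left(-33\right) 6 \left(- \frac{1}{19}\right) 7 + 11 = 33 \left(- \frac{42}{19}\right) + 11 = - \frac{1386}{19} + 11 = - \frac{1177}{19}$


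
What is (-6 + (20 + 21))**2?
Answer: 1225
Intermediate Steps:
(-6 + (20 + 21))**2 = (-6 + 41)**2 = 35**2 = 1225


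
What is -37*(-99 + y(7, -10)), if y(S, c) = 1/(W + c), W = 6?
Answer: 14689/4 ≈ 3672.3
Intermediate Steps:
y(S, c) = 1/(6 + c)
-37*(-99 + y(7, -10)) = -37*(-99 + 1/(6 - 10)) = -37*(-99 + 1/(-4)) = -37*(-99 - 1/4) = -37*(-397/4) = 14689/4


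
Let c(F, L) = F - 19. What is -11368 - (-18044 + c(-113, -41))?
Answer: 6808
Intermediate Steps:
c(F, L) = -19 + F
-11368 - (-18044 + c(-113, -41)) = -11368 - (-18044 + (-19 - 113)) = -11368 - (-18044 - 132) = -11368 - 1*(-18176) = -11368 + 18176 = 6808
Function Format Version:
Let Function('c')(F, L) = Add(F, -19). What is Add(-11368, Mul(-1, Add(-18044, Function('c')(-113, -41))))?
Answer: 6808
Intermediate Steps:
Function('c')(F, L) = Add(-19, F)
Add(-11368, Mul(-1, Add(-18044, Function('c')(-113, -41)))) = Add(-11368, Mul(-1, Add(-18044, Add(-19, -113)))) = Add(-11368, Mul(-1, Add(-18044, -132))) = Add(-11368, Mul(-1, -18176)) = Add(-11368, 18176) = 6808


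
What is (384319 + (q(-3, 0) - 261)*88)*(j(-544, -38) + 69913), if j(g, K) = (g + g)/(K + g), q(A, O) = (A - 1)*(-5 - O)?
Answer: 2462525240399/97 ≈ 2.5387e+10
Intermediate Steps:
q(A, O) = (-1 + A)*(-5 - O)
j(g, K) = 2*g/(K + g) (j(g, K) = (2*g)/(K + g) = 2*g/(K + g))
(384319 + (q(-3, 0) - 261)*88)*(j(-544, -38) + 69913) = (384319 + ((5 + 0 - 5*(-3) - 1*(-3)*0) - 261)*88)*(2*(-544)/(-38 - 544) + 69913) = (384319 + ((5 + 0 + 15 + 0) - 261)*88)*(2*(-544)/(-582) + 69913) = (384319 + (20 - 261)*88)*(2*(-544)*(-1/582) + 69913) = (384319 - 241*88)*(544/291 + 69913) = (384319 - 21208)*(20345227/291) = 363111*(20345227/291) = 2462525240399/97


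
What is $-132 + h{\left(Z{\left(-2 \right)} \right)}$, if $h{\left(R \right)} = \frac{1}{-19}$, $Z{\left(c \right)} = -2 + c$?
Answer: $- \frac{2509}{19} \approx -132.05$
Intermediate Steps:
$h{\left(R \right)} = - \frac{1}{19}$
$-132 + h{\left(Z{\left(-2 \right)} \right)} = -132 - \frac{1}{19} = - \frac{2509}{19}$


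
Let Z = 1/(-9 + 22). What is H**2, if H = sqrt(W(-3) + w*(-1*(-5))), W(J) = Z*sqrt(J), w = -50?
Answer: -250 + I*sqrt(3)/13 ≈ -250.0 + 0.13323*I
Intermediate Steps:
Z = 1/13 ≈ 0.076923
W(J) = sqrt(J)/13
H = sqrt(-250 + I*sqrt(3)/13) (H = sqrt(sqrt(-3)/13 - (-50)*(-5)) = sqrt((I*sqrt(3))/13 - 50*5) = sqrt(I*sqrt(3)/13 - 250) = sqrt(-250 + I*sqrt(3)/13) ≈ 0.00421 + 15.811*I)
H**2 = (sqrt(-42250 + 13*I*sqrt(3))/13)**2 = -250 + I*sqrt(3)/13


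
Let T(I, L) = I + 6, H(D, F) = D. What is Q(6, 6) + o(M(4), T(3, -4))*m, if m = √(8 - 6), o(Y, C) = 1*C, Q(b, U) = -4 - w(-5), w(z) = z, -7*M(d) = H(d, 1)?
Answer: 1 + 9*√2 ≈ 13.728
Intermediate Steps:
T(I, L) = 6 + I
M(d) = -d/7
Q(b, U) = 1 (Q(b, U) = -4 - 1*(-5) = -4 + 5 = 1)
o(Y, C) = C
m = √2 ≈ 1.4142
Q(6, 6) + o(M(4), T(3, -4))*m = 1 + (6 + 3)*√2 = 1 + 9*√2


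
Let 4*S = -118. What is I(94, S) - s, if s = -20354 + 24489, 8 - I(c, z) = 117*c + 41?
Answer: -15166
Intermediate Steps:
S = -59/2 (S = (1/4)*(-118) = -59/2 ≈ -29.500)
I(c, z) = -33 - 117*c (I(c, z) = 8 - (117*c + 41) = 8 - (41 + 117*c) = 8 + (-41 - 117*c) = -33 - 117*c)
s = 4135
I(94, S) - s = (-33 - 117*94) - 1*4135 = (-33 - 10998) - 4135 = -11031 - 4135 = -15166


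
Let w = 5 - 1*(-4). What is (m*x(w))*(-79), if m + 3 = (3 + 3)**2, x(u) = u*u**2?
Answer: -1900503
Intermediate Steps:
w = 9 (w = 5 + 4 = 9)
x(u) = u**3
m = 33 (m = -3 + (3 + 3)**2 = -3 + 6**2 = -3 + 36 = 33)
(m*x(w))*(-79) = (33*9**3)*(-79) = (33*729)*(-79) = 24057*(-79) = -1900503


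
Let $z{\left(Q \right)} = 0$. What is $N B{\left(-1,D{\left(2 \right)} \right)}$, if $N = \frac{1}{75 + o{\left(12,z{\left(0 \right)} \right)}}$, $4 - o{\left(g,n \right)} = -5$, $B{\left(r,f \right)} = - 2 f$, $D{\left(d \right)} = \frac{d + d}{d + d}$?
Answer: $- \frac{1}{42} \approx -0.02381$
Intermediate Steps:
$D{\left(d \right)} = 1$ ($D{\left(d \right)} = \frac{2 d}{2 d} = 2 d \frac{1}{2 d} = 1$)
$o{\left(g,n \right)} = 9$ ($o{\left(g,n \right)} = 4 - -5 = 4 + 5 = 9$)
$N = \frac{1}{84}$ ($N = \frac{1}{75 + 9} = \frac{1}{84} \approx 0.011905$)
$N B{\left(-1,D{\left(2 \right)} \right)} = \frac{\left(-2\right) 1}{84} = \frac{1}{84} \left(-2\right) = - \frac{1}{42}$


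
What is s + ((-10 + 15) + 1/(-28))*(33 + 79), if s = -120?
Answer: 436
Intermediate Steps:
s + ((-10 + 15) + 1/(-28))*(33 + 79) = -120 + ((-10 + 15) + 1/(-28))*(33 + 79) = -120 + (5 - 1/28)*112 = -120 + (139/28)*112 = -120 + 556 = 436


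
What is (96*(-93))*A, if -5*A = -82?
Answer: -732096/5 ≈ -1.4642e+5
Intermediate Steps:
A = 82/5 (A = -⅕*(-82) = 82/5 ≈ 16.400)
(96*(-93))*A = (96*(-93))*(82/5) = -8928*82/5 = -732096/5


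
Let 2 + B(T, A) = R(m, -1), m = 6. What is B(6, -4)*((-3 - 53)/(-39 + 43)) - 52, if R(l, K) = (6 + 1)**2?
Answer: -710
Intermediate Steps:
R(l, K) = 49 (R(l, K) = 7**2 = 49)
B(T, A) = 47 (B(T, A) = -2 + 49 = 47)
B(6, -4)*((-3 - 53)/(-39 + 43)) - 52 = 47*((-3 - 53)/(-39 + 43)) - 52 = 47*(-56/4) - 52 = 47*(-56*1/4) - 52 = 47*(-14) - 52 = -658 - 52 = -710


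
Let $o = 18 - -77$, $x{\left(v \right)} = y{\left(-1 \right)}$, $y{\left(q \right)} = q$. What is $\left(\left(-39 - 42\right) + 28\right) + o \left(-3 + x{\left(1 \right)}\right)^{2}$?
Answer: $1467$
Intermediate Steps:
$x{\left(v \right)} = -1$
$o = 95$ ($o = 18 + 77 = 95$)
$\left(\left(-39 - 42\right) + 28\right) + o \left(-3 + x{\left(1 \right)}\right)^{2} = \left(\left(-39 - 42\right) + 28\right) + 95 \left(-3 - 1\right)^{2} = \left(-81 + 28\right) + 95 \left(-4\right)^{2} = -53 + 95 \cdot 16 = -53 + 1520 = 1467$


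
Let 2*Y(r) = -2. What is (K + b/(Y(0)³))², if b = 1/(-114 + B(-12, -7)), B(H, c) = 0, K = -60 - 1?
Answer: 48344209/12996 ≈ 3719.9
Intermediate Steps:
K = -61
Y(r) = -1 (Y(r) = (½)*(-2) = -1)
b = -1/114 (b = 1/(-114 + 0) = 1/(-114) = -1/114 ≈ -0.0087719)
(K + b/(Y(0)³))² = (-61 - 1/(114*((-1)³)))² = (-61 - 1/114/(-1))² = (-61 - 1/114*(-1))² = (-61 + 1/114)² = (-6953/114)² = 48344209/12996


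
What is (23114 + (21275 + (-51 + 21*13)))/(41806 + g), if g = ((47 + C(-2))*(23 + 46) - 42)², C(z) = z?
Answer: 44611/9423775 ≈ 0.0047339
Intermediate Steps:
g = 9381969 (g = ((47 - 2)*(23 + 46) - 42)² = (45*69 - 42)² = (3105 - 42)² = 3063² = 9381969)
(23114 + (21275 + (-51 + 21*13)))/(41806 + g) = (23114 + (21275 + (-51 + 21*13)))/(41806 + 9381969) = (23114 + (21275 + (-51 + 273)))/9423775 = (23114 + (21275 + 222))*(1/9423775) = (23114 + 21497)*(1/9423775) = 44611*(1/9423775) = 44611/9423775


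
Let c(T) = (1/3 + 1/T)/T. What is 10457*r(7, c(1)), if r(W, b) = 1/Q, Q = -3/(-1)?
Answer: 10457/3 ≈ 3485.7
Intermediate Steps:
Q = 3 (Q = -3*(-1) = 3)
c(T) = (1/3 + 1/T)/T (c(T) = (1*(1/3) + 1/T)/T = (1/3 + 1/T)/T)
r(W, b) = 1/3
10457*r(7, c(1)) = 10457*(1/3) = 10457/3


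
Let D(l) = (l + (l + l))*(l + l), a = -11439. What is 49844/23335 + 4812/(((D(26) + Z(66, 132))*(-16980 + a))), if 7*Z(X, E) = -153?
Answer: 13333409089288/6242300276745 ≈ 2.1360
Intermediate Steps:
Z(X, E) = -153/7 (Z(X, E) = (⅐)*(-153) = -153/7)
D(l) = 6*l² (D(l) = (l + 2*l)*(2*l) = (3*l)*(2*l) = 6*l²)
49844/23335 + 4812/(((D(26) + Z(66, 132))*(-16980 + a))) = 49844/23335 + 4812/(((6*26² - 153/7)*(-16980 - 11439))) = 49844*(1/23335) + 4812/(((6*676 - 153/7)*(-28419))) = 49844/23335 + 4812/(((4056 - 153/7)*(-28419))) = 49844/23335 + 4812/(((28239/7)*(-28419))) = 49844/23335 + 4812/(-802524141/7) = 49844/23335 + 4812*(-7/802524141) = 49844/23335 - 11228/267508047 = 13333409089288/6242300276745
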